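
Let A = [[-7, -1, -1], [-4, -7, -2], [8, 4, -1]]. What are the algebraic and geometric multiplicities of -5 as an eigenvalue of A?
The characteristic polynomial is (x + 5)^3, so the factor x + 5 appears with exponent 3: the algebraic multiplicity is 3.

rank(A + 5I) = 1, so the eigenspace has dimension 3 - 1 = 2: the geometric multiplicity is 2.

Since 2 < 3, A is not diagonalizable.

algebraic multiplicity 3, geometric multiplicity 2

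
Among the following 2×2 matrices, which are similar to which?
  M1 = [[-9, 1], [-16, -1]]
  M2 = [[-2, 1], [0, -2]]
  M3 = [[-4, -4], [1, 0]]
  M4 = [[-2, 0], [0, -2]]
Characteristic polynomials: χ_{M1} = (x + 5)^2, χ_{M2} = (x + 2)^2, χ_{M3} = (x + 2)^2, χ_{M4} = (x + 2)^2.

{M1}: invariant factors (x + 5)^2.

{M2, M3}: invariant factors (x + 2)^2.

{M4}: invariant factors x + 2, x + 2.

Matrices are similar if and only if their invariant-factor lists agree; the partition into similarity classes is {M1}, {M2, M3}, {M4}.

3 classes: {M1}, {M2, M3}, {M4}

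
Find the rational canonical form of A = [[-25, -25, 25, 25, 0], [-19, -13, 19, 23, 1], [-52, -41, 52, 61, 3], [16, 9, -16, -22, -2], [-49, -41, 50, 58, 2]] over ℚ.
The invariant factors of A (the non-unit diagonal entries of the Smith normal form of xI - A over ℚ[x]) are (x + 1)(x + 5)(x^3 + 5), each dividing the next. The characteristic polynomial is their product, (x + 1)(x + 5)(x^3 + 5).

The rational canonical form is the block-diagonal matrix of companion matrices C(f_i):
R = [[0, 0, 0, 0, -25], [1, 0, 0, 0, -30], [0, 1, 0, 0, -5], [0, 0, 1, 0, -5], [0, 0, 0, 1, -6]].

Note the characteristic polynomial does not split into linear factors over ℚ, so A has no Jordan form over ℚ; the rational canonical form exists over any field.

R = [[0, 0, 0, 0, -25], [1, 0, 0, 0, -30], [0, 1, 0, 0, -5], [0, 0, 1, 0, -5], [0, 0, 0, 1, -6]]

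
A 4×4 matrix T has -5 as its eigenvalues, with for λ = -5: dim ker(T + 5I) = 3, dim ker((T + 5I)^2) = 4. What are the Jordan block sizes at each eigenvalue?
λ = -5: successive nullity increments [3, 1] count blocks of size ≥ k; block sizes are [2, 1, 1].

Jordan blocks: (-5, 2), (-5, 1), (-5, 1)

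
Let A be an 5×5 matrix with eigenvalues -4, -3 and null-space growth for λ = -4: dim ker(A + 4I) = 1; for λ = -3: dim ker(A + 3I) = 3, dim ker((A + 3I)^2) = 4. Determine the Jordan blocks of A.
Jordan blocks: (-4, 1), (-3, 2), (-3, 1), (-3, 1)

λ = -4: successive nullity increments [1] count blocks of size ≥ k; block sizes are [1].
λ = -3: successive nullity increments [3, 1] count blocks of size ≥ k; block sizes are [2, 1, 1].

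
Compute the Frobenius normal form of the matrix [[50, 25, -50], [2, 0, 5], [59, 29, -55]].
R = [[0, 0, -25], [1, 0, -5], [0, 1, -5]]

The invariant factors of A (the non-unit diagonal entries of the Smith normal form of xI - A over ℚ[x]) are (x + 5)(x^2 + 5), each dividing the next. The characteristic polynomial is their product, (x + 5)(x^2 + 5).

The rational canonical form is the block-diagonal matrix of companion matrices C(f_i):
R = [[0, 0, -25], [1, 0, -5], [0, 1, -5]].

Note the characteristic polynomial does not split into linear factors over ℚ, so A has no Jordan form over ℚ; the rational canonical form exists over any field.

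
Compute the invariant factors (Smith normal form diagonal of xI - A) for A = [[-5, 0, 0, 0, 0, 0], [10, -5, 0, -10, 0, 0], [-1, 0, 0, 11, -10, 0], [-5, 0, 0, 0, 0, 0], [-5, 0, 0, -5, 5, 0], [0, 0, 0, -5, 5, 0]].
x(x + 5), x^2(x - 5)(x + 5)

The Jordan structure of A has elementary divisors (x + 5), (x + 5), x^2, x, (x - 5). Arranging the block sizes at each eigenvalue in decreasing order and taking row products gives the invariant factors.

Invariant factors (smallest first, each dividing the next): x(x + 5), x^2(x - 5)(x + 5).

Check: the last factor x^2(x - 5)(x + 5) is the minimal polynomial, and the product x^3(x - 5)(x + 5)^2 is the characteristic polynomial.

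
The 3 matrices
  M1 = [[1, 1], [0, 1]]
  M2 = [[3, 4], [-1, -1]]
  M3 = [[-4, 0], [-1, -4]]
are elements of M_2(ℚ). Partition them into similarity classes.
Characteristic polynomials: χ_{M1} = (x - 1)^2, χ_{M2} = (x - 1)^2, χ_{M3} = (x + 4)^2.

{M1, M2}: invariant factors (x - 1)^2.

{M3}: invariant factors (x + 4)^2.

Matrices are similar if and only if their invariant-factor lists agree; the partition into similarity classes is {M1, M2}, {M3}.

2 classes: {M1, M2}, {M3}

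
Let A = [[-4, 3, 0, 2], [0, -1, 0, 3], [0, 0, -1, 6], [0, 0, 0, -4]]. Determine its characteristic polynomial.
xI - A = [[x + 4, -3, 0, -2], [0, x + 1, 0, -3], [0, 0, x + 1, -6], [0, 0, 0, x + 4]].

Expanding det(xI - A) along the first row:
det(xI - A) = + (x + 4)·det([[x + 1, 0, -3], [0, x + 1, -6], [0, 0, x + 4]]) - (-3)·det([[0, 0, -3], [0, x + 1, -6], [0, 0, x + 4]]) + (0)·det([[0, x + 1, -3], [0, 0, -6], [0, 0, x + 4]]) - (-2)·det([[0, x + 1, 0], [0, 0, x + 1], [0, 0, 0]]).

Evaluating gives χ_A(x) = x^4 + 10x^3 + 33x^2 + 40x + 16 = (x + 1)^2(x + 4)^2.

χ_A(x) = (x + 1)^2(x + 4)^2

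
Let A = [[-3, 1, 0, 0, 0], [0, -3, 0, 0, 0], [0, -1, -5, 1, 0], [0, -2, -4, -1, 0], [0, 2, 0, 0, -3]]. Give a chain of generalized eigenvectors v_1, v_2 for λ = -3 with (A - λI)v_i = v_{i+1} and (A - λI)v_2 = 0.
We seek v_1 ∈ ker((A + 3I)^2) \ ker(A + 3I), then set v_{i+1} = (A + 3I) v_i.

One such chain is v_1 = [[0, 1, 1, 3, 1]]^T, v_2 = [[1, 0, 0, 0, 2]]^T. Check: (A + 3I) v_2 = [[0, 0, 0, 0, 0]]^T = 0.

v_1 = [[0, 1, 1, 3, 1]]^T, v_2 = [[1, 0, 0, 0, 2]]^T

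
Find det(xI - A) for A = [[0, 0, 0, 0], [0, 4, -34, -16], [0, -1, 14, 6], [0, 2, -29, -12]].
xI - A = [[x, 0, 0, 0], [0, x - 4, 34, 16], [0, 1, x - 14, -6], [0, -2, 29, x + 12]].

Expanding det(xI - A) along the first row:
det(xI - A) = + (x)·det([[x - 4, 34, 16], [1, x - 14, -6], [-2, 29, x + 12]]) - (0)·det([[0, 34, 16], [0, x - 14, -6], [0, 29, x + 12]]) + (0)·det([[0, x - 4, 16], [0, 1, -6], [0, -2, x + 12]]) - (0)·det([[0, x - 4, 34], [0, 1, x - 14], [0, -2, 29]]).

Evaluating gives χ_A(x) = x^4 - 6x^3 + 12x^2 - 8x = x(x - 2)^3.

χ_A(x) = x(x - 2)^3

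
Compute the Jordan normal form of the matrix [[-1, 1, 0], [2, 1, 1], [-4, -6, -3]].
J = [[-1, 1, 0], [0, -1, 1], [0, 0, -1]]

The characteristic polynomial is det(xI - A) = (x + 1)^3, so the eigenvalues are -1 (algebraic multiplicity 3).

For λ = -1: rank(A + I) = 2, rank((A + I)^2) = 1, rank((A + I)^3) = 0. The eigenspace has dimension 3 - 2 = 1, so there is 1 Jordan block; the rank sequence gives block sizes [3].

Assembling the blocks gives the Jordan form J above.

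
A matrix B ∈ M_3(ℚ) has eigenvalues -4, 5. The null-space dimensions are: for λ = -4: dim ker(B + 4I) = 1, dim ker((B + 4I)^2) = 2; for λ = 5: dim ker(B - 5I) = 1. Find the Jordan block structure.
Jordan blocks: (-4, 2), (5, 1)

λ = -4: successive nullity increments [1, 1] count blocks of size ≥ k; block sizes are [2].
λ = 5: successive nullity increments [1] count blocks of size ≥ k; block sizes are [1].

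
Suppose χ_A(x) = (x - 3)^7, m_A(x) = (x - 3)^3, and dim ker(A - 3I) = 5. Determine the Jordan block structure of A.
λ = 3: algebraic multiplicity 7 (exponent in χ_A), largest block size 3 (exponent in m_A), 5 blocks (geometric multiplicity). These force block sizes [3, 1, 1, 1, 1].

Jordan blocks: (3, 3), (3, 1), (3, 1), (3, 1), (3, 1)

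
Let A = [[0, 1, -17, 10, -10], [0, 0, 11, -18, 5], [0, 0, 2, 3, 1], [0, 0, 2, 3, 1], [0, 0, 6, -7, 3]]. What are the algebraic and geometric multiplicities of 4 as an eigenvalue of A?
The characteristic polynomial is x^3(x - 4)^2, so the factor x - 4 appears with exponent 2: the algebraic multiplicity is 2.

rank(A - 4I) = 4, so the eigenspace has dimension 5 - 4 = 1: the geometric multiplicity is 1.

Since 1 < 2, A is not diagonalizable.

algebraic multiplicity 2, geometric multiplicity 1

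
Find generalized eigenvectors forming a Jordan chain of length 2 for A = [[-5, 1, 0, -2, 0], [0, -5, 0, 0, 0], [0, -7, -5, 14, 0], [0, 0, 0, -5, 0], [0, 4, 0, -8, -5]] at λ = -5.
v_1 = [[0, 1, -6, 0, 4]]^T, v_2 = [[1, 0, -7, 0, 4]]^T

We seek v_1 ∈ ker((A + 5I)^2) \ ker(A + 5I), then set v_{i+1} = (A + 5I) v_i.

One such chain is v_1 = [[0, 1, -6, 0, 4]]^T, v_2 = [[1, 0, -7, 0, 4]]^T. Check: (A + 5I) v_2 = [[0, 0, 0, 0, 0]]^T = 0.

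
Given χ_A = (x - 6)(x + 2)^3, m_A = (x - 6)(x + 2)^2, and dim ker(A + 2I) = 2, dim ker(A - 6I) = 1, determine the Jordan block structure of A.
λ = -2: algebraic multiplicity 3 (exponent in χ_A), largest block size 2 (exponent in m_A), 2 blocks (geometric multiplicity). These force block sizes [2, 1].
λ = 6: algebraic multiplicity 1 (exponent in χ_A), largest block size 1 (exponent in m_A), 1 block (geometric multiplicity). This forces block sizes [1].

Jordan blocks: (-2, 2), (-2, 1), (6, 1)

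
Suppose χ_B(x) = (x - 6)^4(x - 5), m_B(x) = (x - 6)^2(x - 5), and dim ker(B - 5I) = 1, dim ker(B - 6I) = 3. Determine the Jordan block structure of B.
Jordan blocks: (5, 1), (6, 2), (6, 1), (6, 1)

λ = 5: algebraic multiplicity 1 (exponent in χ_B), largest block size 1 (exponent in m_B), 1 block (geometric multiplicity). This forces block sizes [1].
λ = 6: algebraic multiplicity 4 (exponent in χ_B), largest block size 2 (exponent in m_B), 3 blocks (geometric multiplicity). These force block sizes [2, 1, 1].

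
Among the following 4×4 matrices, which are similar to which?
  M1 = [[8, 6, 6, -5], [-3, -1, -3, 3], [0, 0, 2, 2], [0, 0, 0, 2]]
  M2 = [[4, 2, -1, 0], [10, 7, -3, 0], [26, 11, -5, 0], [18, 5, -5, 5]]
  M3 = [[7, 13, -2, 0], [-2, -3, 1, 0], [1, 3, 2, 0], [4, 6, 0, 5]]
2 classes: {M1}, {M2, M3}

Characteristic polynomials: χ_{M1} = (x - 5)(x - 2)^3, χ_{M2} = (x - 5)(x - 2)^3, χ_{M3} = (x - 5)(x - 2)^3.

{M1}: invariant factors x - 2, (x - 5)(x - 2)^2.

{M2, M3}: invariant factors (x - 5)(x - 2)^3.

Matrices are similar if and only if their invariant-factor lists agree; the partition into similarity classes is {M1}, {M2, M3}.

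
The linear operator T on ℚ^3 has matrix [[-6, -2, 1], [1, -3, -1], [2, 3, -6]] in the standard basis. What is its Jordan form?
J = [[-5, 1, 0], [0, -5, 1], [0, 0, -5]]

The characteristic polynomial is det(xI - A) = (x + 5)^3, so the eigenvalues are -5 (algebraic multiplicity 3).

For λ = -5: rank(A + 5I) = 2, rank((A + 5I)^2) = 1, rank((A + 5I)^3) = 0. The eigenspace has dimension 3 - 2 = 1, so there is 1 Jordan block; the rank sequence gives block sizes [3].

Assembling the blocks gives the Jordan form J above.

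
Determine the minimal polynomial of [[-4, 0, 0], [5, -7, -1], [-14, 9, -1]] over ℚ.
The characteristic polynomial factors as (x + 4)^3. The minimal polynomial is ∏(x - λ)^{k_λ} where k_λ is the size of the largest Jordan block at λ.

For λ = -4: rank(A + 4I) = 2, and the largest Jordan block has size 3 (the smallest k with rank((A + 4I)^k) = rank((A + 4I)^(k+1))).

So m_A(x) = (x + 4)^3.

m_A(x) = (x + 4)^3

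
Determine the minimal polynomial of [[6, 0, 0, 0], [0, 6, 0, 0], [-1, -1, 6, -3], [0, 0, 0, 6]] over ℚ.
m_A(x) = (x - 6)^2

The characteristic polynomial factors as (x - 6)^4. The minimal polynomial is ∏(x - λ)^{k_λ} where k_λ is the size of the largest Jordan block at λ.

For λ = 6: rank(A - 6I) = 1, and the largest Jordan block has size 2 (the smallest k with rank((A - 6I)^k) = rank((A - 6I)^(k+1))).

So m_A(x) = (x - 6)^2.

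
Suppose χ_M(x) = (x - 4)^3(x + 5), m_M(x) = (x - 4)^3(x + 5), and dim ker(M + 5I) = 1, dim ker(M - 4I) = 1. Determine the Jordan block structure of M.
λ = -5: algebraic multiplicity 1 (exponent in χ_M), largest block size 1 (exponent in m_M), 1 block (geometric multiplicity). This forces block sizes [1].
λ = 4: algebraic multiplicity 3 (exponent in χ_M), largest block size 3 (exponent in m_M), 1 block (geometric multiplicity). This forces block sizes [3].

Jordan blocks: (-5, 1), (4, 3)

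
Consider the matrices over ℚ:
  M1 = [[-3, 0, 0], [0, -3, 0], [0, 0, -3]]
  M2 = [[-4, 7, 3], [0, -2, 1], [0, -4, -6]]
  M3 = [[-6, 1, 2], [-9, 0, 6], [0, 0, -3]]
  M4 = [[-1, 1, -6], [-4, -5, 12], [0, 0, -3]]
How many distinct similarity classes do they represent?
Characteristic polynomials: χ_{M1} = (x + 3)^3, χ_{M2} = (x + 4)^3, χ_{M3} = (x + 3)^3, χ_{M4} = (x + 3)^3.

{M1}: invariant factors x + 3, x + 3, x + 3.

{M2}: invariant factors (x + 4)^3.

{M3, M4}: invariant factors x + 3, (x + 3)^2.

Matrices are similar if and only if their invariant-factor lists agree; the partition into similarity classes is {M1}, {M2}, {M3, M4}.

3 classes: {M1}, {M2}, {M3, M4}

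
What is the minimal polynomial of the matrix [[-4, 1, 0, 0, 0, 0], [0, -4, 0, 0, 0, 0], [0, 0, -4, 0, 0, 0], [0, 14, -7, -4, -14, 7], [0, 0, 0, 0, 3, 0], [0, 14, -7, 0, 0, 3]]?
The characteristic polynomial factors as (x - 3)^2(x + 4)^4. The minimal polynomial is ∏(x - λ)^{k_λ} where k_λ is the size of the largest Jordan block at λ.

For λ = -4: rank(A + 4I) = 3, and the largest Jordan block has size 2 (the smallest k with rank((A + 4I)^k) = rank((A + 4I)^(k+1))).
For λ = 3: rank(A - 3I) = 4, and the largest Jordan block has size 1 (the smallest k with rank((A - 3I)^k) = rank((A - 3I)^(k+1))).

So m_A(x) = (x - 3)(x + 4)^2.

m_A(x) = (x - 3)(x + 4)^2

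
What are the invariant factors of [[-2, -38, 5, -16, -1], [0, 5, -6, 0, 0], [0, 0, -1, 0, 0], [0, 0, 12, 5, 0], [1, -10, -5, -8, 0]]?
The Jordan structure of A has elementary divisors (x + 1)^2, (x + 1), (x - 5), (x - 5). Arranging the block sizes at each eigenvalue in decreasing order and taking row products gives the invariant factors.

Invariant factors (smallest first, each dividing the next): (x - 5)(x + 1), (x - 5)(x + 1)^2.

Check: the last factor (x - 5)(x + 1)^2 is the minimal polynomial, and the product (x - 5)^2(x + 1)^3 is the characteristic polynomial.

(x - 5)(x + 1), (x - 5)(x + 1)^2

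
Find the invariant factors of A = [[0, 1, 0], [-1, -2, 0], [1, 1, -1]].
x + 1, (x + 1)^2

The Jordan structure of A has elementary divisors (x + 1)^2, (x + 1). Arranging the block sizes at each eigenvalue in decreasing order and taking row products gives the invariant factors.

Invariant factors (smallest first, each dividing the next): x + 1, (x + 1)^2.

Check: the last factor (x + 1)^2 is the minimal polynomial, and the product (x + 1)^3 is the characteristic polynomial.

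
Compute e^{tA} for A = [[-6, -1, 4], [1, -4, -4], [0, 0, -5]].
A has Jordan form J = [[-5, 1, 0], [0, -5, 0], [0, 0, -5]] with A = PJP^{-1}, so e^{tA} = P e^{tJ} P^{-1}.

For a Jordan block J_k(λ), e^{tJ_k(λ)} = e^{λt} · (I + tN + t^2 N^2/2! + ... + t^{k-1} N^{k-1}/(k-1)!) where N is the nilpotent superdiagonal part.

Assembling the blocks and conjugating back gives the entries of e^{tA} as shown above.

e^{tA} = [[(1 - t)*e^{-5*t}, -t*e^{-5*t}, 4*t*e^{-5*t}], [t*e^{-5*t}, (t + 1)*e^{-5*t}, -4*t*e^{-5*t}], [0, 0, e^{-5*t}]]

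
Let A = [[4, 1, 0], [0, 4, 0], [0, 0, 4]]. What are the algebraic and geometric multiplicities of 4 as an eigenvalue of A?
The characteristic polynomial is (x - 4)^3, so the factor x - 4 appears with exponent 3: the algebraic multiplicity is 3.

rank(A - 4I) = 1, so the eigenspace has dimension 3 - 1 = 2: the geometric multiplicity is 2.

Since 2 < 3, A is not diagonalizable.

algebraic multiplicity 3, geometric multiplicity 2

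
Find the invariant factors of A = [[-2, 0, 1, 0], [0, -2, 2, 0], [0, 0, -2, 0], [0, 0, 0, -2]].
x + 2, x + 2, (x + 2)^2

The Jordan structure of A has elementary divisors (x + 2)^2, (x + 2), (x + 2). Arranging the block sizes at each eigenvalue in decreasing order and taking row products gives the invariant factors.

Invariant factors (smallest first, each dividing the next): x + 2, x + 2, (x + 2)^2.

Check: the last factor (x + 2)^2 is the minimal polynomial, and the product (x + 2)^4 is the characteristic polynomial.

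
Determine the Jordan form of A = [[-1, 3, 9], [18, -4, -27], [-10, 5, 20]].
The characteristic polynomial is det(xI - A) = (x - 5)^3, so the eigenvalues are 5 (algebraic multiplicity 3).

For λ = 5: rank(A - 5I) = 1, rank((A - 5I)^2) = 0. The eigenspace has dimension 3 - 1 = 2, so there are 2 Jordan blocks; the rank sequence gives block sizes [2, 1].

Assembling the blocks gives the Jordan form J above.

J = [[5, 1, 0], [0, 5, 0], [0, 0, 5]]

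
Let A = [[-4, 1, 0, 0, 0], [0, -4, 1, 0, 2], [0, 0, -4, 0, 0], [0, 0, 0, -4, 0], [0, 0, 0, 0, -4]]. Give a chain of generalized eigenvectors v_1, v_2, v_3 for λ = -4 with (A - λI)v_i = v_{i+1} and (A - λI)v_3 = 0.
We seek v_1 ∈ ker((A + 4I)^3) \ ker((A + 4I)^2), then set v_{i+1} = (A + 4I) v_i.

One such chain is v_1 = [[0, 0, 1, 0, 0]]^T, v_2 = [[0, 1, 0, 0, 0]]^T, v_3 = [[1, 0, 0, 0, 0]]^T. Check: (A + 4I) v_3 = [[0, 0, 0, 0, 0]]^T = 0.

v_1 = [[0, 0, 1, 0, 0]]^T, v_2 = [[0, 1, 0, 0, 0]]^T, v_3 = [[1, 0, 0, 0, 0]]^T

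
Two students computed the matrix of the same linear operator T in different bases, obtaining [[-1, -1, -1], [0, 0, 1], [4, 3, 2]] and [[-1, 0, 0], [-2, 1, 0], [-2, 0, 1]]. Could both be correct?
Both have characteristic polynomial (x - 1)^2(x + 1), but the minimal polynomial of A is (x - 1)^2(x + 1) while the minimal polynomial of B is (x - 1)(x + 1). The minimal polynomial is a similarity invariant, so A and B are not similar.

No.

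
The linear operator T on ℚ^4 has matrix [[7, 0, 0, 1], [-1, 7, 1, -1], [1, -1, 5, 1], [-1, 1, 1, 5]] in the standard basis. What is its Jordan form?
J = [[6, 1, 0, 0], [0, 6, 1, 0], [0, 0, 6, 0], [0, 0, 0, 6]]

The characteristic polynomial is det(xI - A) = (x - 6)^4, so the eigenvalues are 6 (algebraic multiplicity 4).

For λ = 6: rank(A - 6I) = 2, rank((A - 6I)^2) = 1, rank((A - 6I)^3) = 0. The eigenspace has dimension 4 - 2 = 2, so there are 2 Jordan blocks; the rank sequence gives block sizes [3, 1].

Assembling the blocks gives the Jordan form J above.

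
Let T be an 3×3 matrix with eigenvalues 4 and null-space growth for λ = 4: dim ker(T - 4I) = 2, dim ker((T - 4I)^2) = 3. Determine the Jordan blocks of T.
λ = 4: successive nullity increments [2, 1] count blocks of size ≥ k; block sizes are [2, 1].

Jordan blocks: (4, 2), (4, 1)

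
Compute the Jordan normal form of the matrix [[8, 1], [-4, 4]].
J = [[6, 1], [0, 6]]

The characteristic polynomial is det(xI - A) = (x - 6)^2, so the eigenvalues are 6 (algebraic multiplicity 2).

For λ = 6: rank(A - 6I) = 1, rank((A - 6I)^2) = 0. The eigenspace has dimension 2 - 1 = 1, so there is 1 Jordan block; the rank sequence gives block sizes [2].

Assembling the blocks gives the Jordan form J above.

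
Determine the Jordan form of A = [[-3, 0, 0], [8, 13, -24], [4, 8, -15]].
The characteristic polynomial is det(xI - A) = (x - 1)(x + 3)^2, so the eigenvalues are -3 (algebraic multiplicity 2), 1 (algebraic multiplicity 1).

For λ = -3: rank(A + 3I) = 1. The eigenspace has dimension 3 - 1 = 2, so there are 2 Jordan blocks; the rank sequence gives block sizes [1, 1].

For λ = 1: algebraic multiplicity 1 gives one 1×1 block.

Assembling the blocks gives the Jordan form J above.

J = [[-3, 0, 0], [0, -3, 0], [0, 0, 1]]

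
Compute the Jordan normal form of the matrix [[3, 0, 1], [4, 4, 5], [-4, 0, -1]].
The characteristic polynomial is det(xI - A) = (x - 4)(x - 1)^2, so the eigenvalues are 1 (algebraic multiplicity 2), 4 (algebraic multiplicity 1).

For λ = 1: rank(A - I) = 2, rank((A - I)^2) = 1. The eigenspace has dimension 3 - 2 = 1, so there is 1 Jordan block; the rank sequence gives block sizes [2].

For λ = 4: algebraic multiplicity 1 gives one 1×1 block.

Assembling the blocks gives the Jordan form J above.

J = [[1, 1, 0], [0, 1, 0], [0, 0, 4]]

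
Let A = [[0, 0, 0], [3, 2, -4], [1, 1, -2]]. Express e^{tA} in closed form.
e^{tA} = [[1, 0, 0], [t*(t + 3), 2*t + 1, -4*t], [t*(t + 2)/2, t, 1 - 2*t]]

A has Jordan form J = [[0, 1, 0], [0, 0, 1], [0, 0, 0]] with A = PJP^{-1}, so e^{tA} = P e^{tJ} P^{-1}.

For a Jordan block J_k(λ), e^{tJ_k(λ)} = e^{λt} · (I + tN + t^2 N^2/2! + ... + t^{k-1} N^{k-1}/(k-1)!) where N is the nilpotent superdiagonal part.

Assembling the blocks and conjugating back gives the entries of e^{tA} as shown above.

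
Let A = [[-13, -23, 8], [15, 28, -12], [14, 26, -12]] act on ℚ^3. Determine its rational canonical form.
R = [[0, 0, 20], [1, 0, -1], [0, 1, 3]]

The invariant factors of A (the non-unit diagonal entries of the Smith normal form of xI - A over ℚ[x]) are (x - 4)(x^2 + x + 5), each dividing the next. The characteristic polynomial is their product, (x - 4)(x^2 + x + 5).

The rational canonical form is the block-diagonal matrix of companion matrices C(f_i):
R = [[0, 0, 20], [1, 0, -1], [0, 1, 3]].

Note the characteristic polynomial does not split into linear factors over ℚ, so A has no Jordan form over ℚ; the rational canonical form exists over any field.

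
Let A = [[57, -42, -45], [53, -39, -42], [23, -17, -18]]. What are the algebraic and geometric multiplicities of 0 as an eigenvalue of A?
The characteristic polynomial is x^3, so the factor x appears with exponent 3: the algebraic multiplicity is 3.

rank(A) = 2, so the eigenspace has dimension 3 - 2 = 1: the geometric multiplicity is 1.

Since 1 < 3, A is not diagonalizable.

algebraic multiplicity 3, geometric multiplicity 1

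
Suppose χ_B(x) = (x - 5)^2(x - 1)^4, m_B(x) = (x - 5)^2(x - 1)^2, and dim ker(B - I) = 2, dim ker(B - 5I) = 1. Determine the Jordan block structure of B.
Jordan blocks: (1, 2), (1, 2), (5, 2)

λ = 1: algebraic multiplicity 4 (exponent in χ_B), largest block size 2 (exponent in m_B), 2 blocks (geometric multiplicity). These force block sizes [2, 2].
λ = 5: algebraic multiplicity 2 (exponent in χ_B), largest block size 2 (exponent in m_B), 1 block (geometric multiplicity). This forces block sizes [2].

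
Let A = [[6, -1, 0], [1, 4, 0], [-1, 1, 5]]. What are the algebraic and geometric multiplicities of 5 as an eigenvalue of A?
algebraic multiplicity 3, geometric multiplicity 2

The characteristic polynomial is (x - 5)^3, so the factor x - 5 appears with exponent 3: the algebraic multiplicity is 3.

rank(A - 5I) = 1, so the eigenspace has dimension 3 - 1 = 2: the geometric multiplicity is 2.

Since 2 < 3, A is not diagonalizable.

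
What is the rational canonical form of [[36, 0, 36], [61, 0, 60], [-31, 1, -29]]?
R = [[0, 0, 36], [1, 0, -12], [0, 1, 7]]

The invariant factors of A (the non-unit diagonal entries of the Smith normal form of xI - A over ℚ[x]) are (x - 6)(x^2 - x + 6), each dividing the next. The characteristic polynomial is their product, (x - 6)(x^2 - x + 6).

The rational canonical form is the block-diagonal matrix of companion matrices C(f_i):
R = [[0, 0, 36], [1, 0, -12], [0, 1, 7]].

Note the characteristic polynomial does not split into linear factors over ℚ, so A has no Jordan form over ℚ; the rational canonical form exists over any field.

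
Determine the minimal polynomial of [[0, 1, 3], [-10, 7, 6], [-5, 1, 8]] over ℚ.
The characteristic polynomial factors as (x - 5)^3. The minimal polynomial is ∏(x - λ)^{k_λ} where k_λ is the size of the largest Jordan block at λ.

For λ = 5: rank(A - 5I) = 1, and the largest Jordan block has size 2 (the smallest k with rank((A - 5I)^k) = rank((A - 5I)^(k+1))).

So m_A(x) = (x - 5)^2.

m_A(x) = (x - 5)^2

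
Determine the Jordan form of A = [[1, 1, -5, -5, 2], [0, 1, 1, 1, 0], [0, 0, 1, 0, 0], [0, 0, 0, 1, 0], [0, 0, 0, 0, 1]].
J = [[1, 1, 0, 0, 0], [0, 1, 1, 0, 0], [0, 0, 1, 0, 0], [0, 0, 0, 1, 0], [0, 0, 0, 0, 1]]

The characteristic polynomial is det(xI - A) = (x - 1)^5, so the eigenvalues are 1 (algebraic multiplicity 5).

For λ = 1: rank(A - I) = 2, rank((A - I)^2) = 1, rank((A - I)^3) = 0. The eigenspace has dimension 5 - 2 = 3, so there are 3 Jordan blocks; the rank sequence gives block sizes [3, 1, 1].

Assembling the blocks gives the Jordan form J above.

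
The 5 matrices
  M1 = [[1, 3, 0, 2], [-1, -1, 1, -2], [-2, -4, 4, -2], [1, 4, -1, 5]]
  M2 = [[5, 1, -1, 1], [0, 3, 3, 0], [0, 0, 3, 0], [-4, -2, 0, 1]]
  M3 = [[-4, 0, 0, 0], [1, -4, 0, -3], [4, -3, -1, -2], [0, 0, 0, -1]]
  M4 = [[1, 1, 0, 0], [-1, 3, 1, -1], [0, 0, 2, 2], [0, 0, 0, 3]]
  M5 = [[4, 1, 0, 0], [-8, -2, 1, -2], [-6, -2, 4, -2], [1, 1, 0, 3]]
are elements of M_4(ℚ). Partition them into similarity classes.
3 classes: {M1, M4, M5}, {M2}, {M3}

Characteristic polynomials: χ_{M1} = (x - 3)(x - 2)^3, χ_{M2} = (x - 3)^4, χ_{M3} = (x + 1)^2(x + 4)^2, χ_{M4} = (x - 3)(x - 2)^3, χ_{M5} = (x - 3)(x - 2)^3.

{M1, M4, M5}: invariant factors (x - 3)(x - 2)^3.

{M2}: invariant factors x - 3, (x - 3)^3.

{M3}: invariant factors (x + 1)^2(x + 4)^2.

Matrices are similar if and only if their invariant-factor lists agree; the partition into similarity classes is {M1, M4, M5}, {M2}, {M3}.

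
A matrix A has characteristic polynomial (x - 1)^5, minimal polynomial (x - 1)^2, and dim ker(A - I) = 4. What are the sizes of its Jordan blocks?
λ = 1: algebraic multiplicity 5 (exponent in χ_A), largest block size 2 (exponent in m_A), 4 blocks (geometric multiplicity). These force block sizes [2, 1, 1, 1].

Jordan blocks: (1, 2), (1, 1), (1, 1), (1, 1)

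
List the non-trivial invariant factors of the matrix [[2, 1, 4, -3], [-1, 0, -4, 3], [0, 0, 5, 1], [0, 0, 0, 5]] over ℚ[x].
The Jordan structure of A has elementary divisors (x - 1)^2, (x - 5)^2. Arranging the block sizes at each eigenvalue in decreasing order and taking row products gives the invariant factors.

Invariant factors (smallest first, each dividing the next): (x - 5)^2(x - 1)^2.

Check: the last factor (x - 5)^2(x - 1)^2 is the minimal polynomial, and the product (x - 5)^2(x - 1)^2 is the characteristic polynomial.

(x - 5)^2(x - 1)^2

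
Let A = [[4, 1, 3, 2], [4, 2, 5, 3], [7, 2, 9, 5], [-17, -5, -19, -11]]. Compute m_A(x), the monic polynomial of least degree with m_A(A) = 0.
The characteristic polynomial factors as (x - 1)^4. The minimal polynomial is ∏(x - λ)^{k_λ} where k_λ is the size of the largest Jordan block at λ.

For λ = 1: rank(A - I) = 2, and the largest Jordan block has size 2 (the smallest k with rank((A - I)^k) = rank((A - I)^(k+1))).

So m_A(x) = (x - 1)^2.

m_A(x) = (x - 1)^2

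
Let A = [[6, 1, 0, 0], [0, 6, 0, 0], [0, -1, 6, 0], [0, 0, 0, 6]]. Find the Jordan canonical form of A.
The characteristic polynomial is det(xI - A) = (x - 6)^4, so the eigenvalues are 6 (algebraic multiplicity 4).

For λ = 6: rank(A - 6I) = 1, rank((A - 6I)^2) = 0. The eigenspace has dimension 4 - 1 = 3, so there are 3 Jordan blocks; the rank sequence gives block sizes [2, 1, 1].

Assembling the blocks gives the Jordan form J above.

J = [[6, 1, 0, 0], [0, 6, 0, 0], [0, 0, 6, 0], [0, 0, 0, 6]]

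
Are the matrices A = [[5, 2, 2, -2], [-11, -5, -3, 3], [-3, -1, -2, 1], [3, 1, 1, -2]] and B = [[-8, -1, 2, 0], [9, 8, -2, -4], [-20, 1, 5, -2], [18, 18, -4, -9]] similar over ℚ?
Yes.

Two matrices over a field are similar if and only if they have the same invariant factors.

Both A and B have characteristic polynomial (x + 1)^4 and minimal polynomial (x + 1)^3. Computing further, both have invariant factors x + 1, (x + 1)^3. Hence A and B are similar.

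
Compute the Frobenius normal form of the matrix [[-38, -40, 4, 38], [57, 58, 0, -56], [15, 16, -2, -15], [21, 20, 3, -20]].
R = [[0, 0, 0, -8], [1, 0, 0, 30], [0, 1, 0, 17], [0, 0, 1, -2]]

The invariant factors of A (the non-unit diagonal entries of the Smith normal form of xI - A over ℚ[x]) are (x - 4)(x + 2)(x^2 + 4x - 1), each dividing the next. The characteristic polynomial is their product, (x - 4)(x + 2)(x^2 + 4x - 1).

The rational canonical form is the block-diagonal matrix of companion matrices C(f_i):
R = [[0, 0, 0, -8], [1, 0, 0, 30], [0, 1, 0, 17], [0, 0, 1, -2]].

Note the characteristic polynomial does not split into linear factors over ℚ, so A has no Jordan form over ℚ; the rational canonical form exists over any field.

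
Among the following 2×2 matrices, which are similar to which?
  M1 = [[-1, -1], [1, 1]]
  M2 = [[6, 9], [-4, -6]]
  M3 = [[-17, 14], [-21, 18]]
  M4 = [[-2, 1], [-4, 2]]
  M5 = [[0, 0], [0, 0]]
3 classes: {M1, M2, M4}, {M3}, {M5}

Characteristic polynomials: χ_{M1} = x^2, χ_{M2} = x^2, χ_{M3} = (x - 4)(x + 3), χ_{M4} = x^2, χ_{M5} = x^2.

{M1, M2, M4}: invariant factors x^2.

{M3}: invariant factors (x - 4)(x + 3).

{M5}: invariant factors x, x.

Matrices are similar if and only if their invariant-factor lists agree; the partition into similarity classes is {M1, M2, M4}, {M3}, {M5}.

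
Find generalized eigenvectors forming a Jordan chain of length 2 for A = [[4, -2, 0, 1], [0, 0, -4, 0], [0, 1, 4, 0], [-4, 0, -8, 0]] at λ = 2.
We seek v_1 ∈ ker((A - 2I)^2) \ ker(A - 2I), then set v_{i+1} = (A - 2I) v_i.

One such chain is v_1 = [[0, 1, 0, 0]]^T, v_2 = [[-2, -2, 1, 0]]^T. Check: (A - 2I) v_2 = [[0, 0, 0, 0]]^T = 0.

v_1 = [[0, 1, 0, 0]]^T, v_2 = [[-2, -2, 1, 0]]^T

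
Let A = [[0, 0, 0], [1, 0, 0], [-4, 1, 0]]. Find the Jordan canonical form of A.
The characteristic polynomial is det(xI - A) = x^3, so the eigenvalues are 0 (algebraic multiplicity 3).

For λ = 0: rank(A) = 2, rank(A^2) = 1, rank(A^3) = 0. The eigenspace has dimension 3 - 2 = 1, so there is 1 Jordan block; the rank sequence gives block sizes [3].

Assembling the blocks gives the Jordan form J above.

J = [[0, 1, 0], [0, 0, 1], [0, 0, 0]]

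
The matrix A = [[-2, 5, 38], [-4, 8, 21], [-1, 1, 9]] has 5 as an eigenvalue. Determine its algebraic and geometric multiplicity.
algebraic multiplicity 3, geometric multiplicity 1

The characteristic polynomial is (x - 5)^3, so the factor x - 5 appears with exponent 3: the algebraic multiplicity is 3.

rank(A - 5I) = 2, so the eigenspace has dimension 3 - 2 = 1: the geometric multiplicity is 1.

Since 1 < 3, A is not diagonalizable.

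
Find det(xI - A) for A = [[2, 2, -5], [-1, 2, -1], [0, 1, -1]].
χ_A(x) = (x - 1)^3

xI - A = [[x - 2, -2, 5], [1, x - 2, 1], [0, -1, x + 1]].

Expanding det(xI - A) along the first row:
det(xI - A) = + (x - 2)·det([[x - 2, 1], [-1, x + 1]]) - (-2)·det([[1, 1], [0, x + 1]]) + (5)·det([[1, x - 2], [0, -1]]).

Evaluating gives χ_A(x) = x^3 - 3x^2 + 3x - 1 = (x - 1)^3.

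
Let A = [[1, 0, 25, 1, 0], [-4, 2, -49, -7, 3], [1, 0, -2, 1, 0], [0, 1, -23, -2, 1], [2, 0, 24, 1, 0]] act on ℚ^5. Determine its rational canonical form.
The invariant factors of A (the non-unit diagonal entries of the Smith normal form of xI - A over ℚ[x]) are (x - 3)(x^2 + 2x + 3)^2, each dividing the next. The characteristic polynomial is their product, (x - 3)(x^2 + 2x + 3)^2.

The rational canonical form is the block-diagonal matrix of companion matrices C(f_i):
R = [[0, 0, 0, 0, 27], [1, 0, 0, 0, 27], [0, 1, 0, 0, 18], [0, 0, 1, 0, 2], [0, 0, 0, 1, -1]].

Note the characteristic polynomial does not split into linear factors over ℚ, so A has no Jordan form over ℚ; the rational canonical form exists over any field.

R = [[0, 0, 0, 0, 27], [1, 0, 0, 0, 27], [0, 1, 0, 0, 18], [0, 0, 1, 0, 2], [0, 0, 0, 1, -1]]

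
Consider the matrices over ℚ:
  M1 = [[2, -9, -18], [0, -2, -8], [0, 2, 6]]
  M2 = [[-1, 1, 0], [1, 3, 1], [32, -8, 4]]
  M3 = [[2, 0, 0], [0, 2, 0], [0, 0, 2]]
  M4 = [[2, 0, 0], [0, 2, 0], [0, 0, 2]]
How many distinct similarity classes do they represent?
3 classes: {M1}, {M2}, {M3, M4}

Characteristic polynomials: χ_{M1} = (x - 2)^3, χ_{M2} = (x - 2)^3, χ_{M3} = (x - 2)^3, χ_{M4} = (x - 2)^3.

{M1}: invariant factors x - 2, (x - 2)^2.

{M2}: invariant factors (x - 2)^3.

{M3, M4}: invariant factors x - 2, x - 2, x - 2.

Matrices are similar if and only if their invariant-factor lists agree; the partition into similarity classes is {M1}, {M2}, {M3, M4}.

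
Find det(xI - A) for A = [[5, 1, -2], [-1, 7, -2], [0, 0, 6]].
χ_A(x) = (x - 6)^3

xI - A = [[x - 5, -1, 2], [1, x - 7, 2], [0, 0, x - 6]].

Expanding det(xI - A) along the first row:
det(xI - A) = + (x - 5)·det([[x - 7, 2], [0, x - 6]]) - (-1)·det([[1, 2], [0, x - 6]]) + (2)·det([[1, x - 7], [0, 0]]).

Evaluating gives χ_A(x) = x^3 - 18x^2 + 108x - 216 = (x - 6)^3.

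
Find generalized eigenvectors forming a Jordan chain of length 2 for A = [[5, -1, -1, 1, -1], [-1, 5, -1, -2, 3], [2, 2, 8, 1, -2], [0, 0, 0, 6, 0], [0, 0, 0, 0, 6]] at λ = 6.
v_1 = [[-2, 3, 0, 6, 4]]^T, v_2 = [[1, -1, 0, 0, 0]]^T

We seek v_1 ∈ ker((A - 6I)^2) \ ker(A - 6I), then set v_{i+1} = (A - 6I) v_i.

One such chain is v_1 = [[-2, 3, 0, 6, 4]]^T, v_2 = [[1, -1, 0, 0, 0]]^T. Check: (A - 6I) v_2 = [[0, 0, 0, 0, 0]]^T = 0.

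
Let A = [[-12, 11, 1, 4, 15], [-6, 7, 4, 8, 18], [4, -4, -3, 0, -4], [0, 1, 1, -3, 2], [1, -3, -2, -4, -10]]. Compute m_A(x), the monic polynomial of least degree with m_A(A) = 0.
m_A(x) = (x + 3)^2(x + 5)^3

The characteristic polynomial factors as (x + 3)^2(x + 5)^3. The minimal polynomial is ∏(x - λ)^{k_λ} where k_λ is the size of the largest Jordan block at λ.

For λ = -5: rank(A + 5I) = 4, and the largest Jordan block has size 3 (the smallest k with rank((A + 5I)^k) = rank((A + 5I)^(k+1))).
For λ = -3: rank(A + 3I) = 4, and the largest Jordan block has size 2 (the smallest k with rank((A + 3I)^k) = rank((A + 3I)^(k+1))).

So m_A(x) = (x + 3)^2(x + 5)^3.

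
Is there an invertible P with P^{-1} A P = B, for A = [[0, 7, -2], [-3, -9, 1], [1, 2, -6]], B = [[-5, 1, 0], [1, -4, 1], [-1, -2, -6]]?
Two matrices over a field are similar if and only if they have the same invariant factors.

Both A and B have characteristic polynomial (x + 5)^3 and minimal polynomial (x + 5)^3. Computing further, both have invariant factors (x + 5)^3. Hence A and B are similar.

Yes.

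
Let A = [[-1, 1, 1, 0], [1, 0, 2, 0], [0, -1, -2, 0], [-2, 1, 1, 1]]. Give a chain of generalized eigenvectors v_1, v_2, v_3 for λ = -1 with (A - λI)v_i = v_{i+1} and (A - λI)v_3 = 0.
v_1 = [[0, 0, 1, 0]]^T, v_2 = [[1, 2, -1, 1]]^T, v_3 = [[1, 1, -1, 1]]^T

We seek v_1 ∈ ker((A + I)^3) \ ker((A + I)^2), then set v_{i+1} = (A + I) v_i.

One such chain is v_1 = [[0, 0, 1, 0]]^T, v_2 = [[1, 2, -1, 1]]^T, v_3 = [[1, 1, -1, 1]]^T. Check: (A + I) v_3 = [[0, 0, 0, 0]]^T = 0.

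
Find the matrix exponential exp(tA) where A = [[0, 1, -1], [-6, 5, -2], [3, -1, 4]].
e^{tA} = [[(1 - 3*t)*e^{3*t}, t*e^{3*t}, -t*e^{3*t}], [-6*t*e^{3*t}, (2*t + 1)*e^{3*t}, -2*t*e^{3*t}], [3*t*e^{3*t}, -t*e^{3*t}, (t + 1)*e^{3*t}]]

A has Jordan form J = [[3, 1, 0], [0, 3, 0], [0, 0, 3]] with A = PJP^{-1}, so e^{tA} = P e^{tJ} P^{-1}.

For a Jordan block J_k(λ), e^{tJ_k(λ)} = e^{λt} · (I + tN + t^2 N^2/2! + ... + t^{k-1} N^{k-1}/(k-1)!) where N is the nilpotent superdiagonal part.

Assembling the blocks and conjugating back gives the entries of e^{tA} as shown above.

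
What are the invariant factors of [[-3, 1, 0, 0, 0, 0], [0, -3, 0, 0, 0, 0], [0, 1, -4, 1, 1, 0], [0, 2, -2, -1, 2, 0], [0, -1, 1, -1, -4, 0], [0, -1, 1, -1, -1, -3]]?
The Jordan structure of A has elementary divisors (x + 3)^2, (x + 3)^2, (x + 3), (x + 3). Arranging the block sizes at each eigenvalue in decreasing order and taking row products gives the invariant factors.

Invariant factors (smallest first, each dividing the next): x + 3, x + 3, (x + 3)^2, (x + 3)^2.

Check: the last factor (x + 3)^2 is the minimal polynomial, and the product (x + 3)^6 is the characteristic polynomial.

x + 3, x + 3, (x + 3)^2, (x + 3)^2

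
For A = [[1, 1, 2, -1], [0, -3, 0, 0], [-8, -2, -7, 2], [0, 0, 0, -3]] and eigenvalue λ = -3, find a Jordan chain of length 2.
v_1 = [[0, 3, -2, -2]]^T, v_2 = [[1, 0, -2, 0]]^T

We seek v_1 ∈ ker((A + 3I)^2) \ ker(A + 3I), then set v_{i+1} = (A + 3I) v_i.

One such chain is v_1 = [[0, 3, -2, -2]]^T, v_2 = [[1, 0, -2, 0]]^T. Check: (A + 3I) v_2 = [[0, 0, 0, 0]]^T = 0.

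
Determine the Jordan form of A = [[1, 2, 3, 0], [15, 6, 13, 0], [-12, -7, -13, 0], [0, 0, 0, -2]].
The characteristic polynomial is det(xI - A) = (x + 2)^4, so the eigenvalues are -2 (algebraic multiplicity 4).

For λ = -2: rank(A + 2I) = 2, rank((A + 2I)^2) = 1, rank((A + 2I)^3) = 0. The eigenspace has dimension 4 - 2 = 2, so there are 2 Jordan blocks; the rank sequence gives block sizes [3, 1].

Assembling the blocks gives the Jordan form J above.

J = [[-2, 1, 0, 0], [0, -2, 1, 0], [0, 0, -2, 0], [0, 0, 0, -2]]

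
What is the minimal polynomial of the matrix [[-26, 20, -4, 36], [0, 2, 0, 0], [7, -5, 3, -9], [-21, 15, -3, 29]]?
The characteristic polynomial factors as (x - 2)^4. The minimal polynomial is ∏(x - λ)^{k_λ} where k_λ is the size of the largest Jordan block at λ.

For λ = 2: rank(A - 2I) = 1, and the largest Jordan block has size 2 (the smallest k with rank((A - 2I)^k) = rank((A - 2I)^(k+1))).

So m_A(x) = (x - 2)^2.

m_A(x) = (x - 2)^2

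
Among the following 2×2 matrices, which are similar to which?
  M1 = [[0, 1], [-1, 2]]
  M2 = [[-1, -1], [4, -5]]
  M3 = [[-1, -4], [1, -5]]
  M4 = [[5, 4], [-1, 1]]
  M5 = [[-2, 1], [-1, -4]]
Characteristic polynomials: χ_{M1} = (x - 1)^2, χ_{M2} = (x + 3)^2, χ_{M3} = (x + 3)^2, χ_{M4} = (x - 3)^2, χ_{M5} = (x + 3)^2.

{M1}: invariant factors (x - 1)^2.

{M2, M3, M5}: invariant factors (x + 3)^2.

{M4}: invariant factors (x - 3)^2.

Matrices are similar if and only if their invariant-factor lists agree; the partition into similarity classes is {M1}, {M2, M3, M5}, {M4}.

3 classes: {M1}, {M2, M3, M5}, {M4}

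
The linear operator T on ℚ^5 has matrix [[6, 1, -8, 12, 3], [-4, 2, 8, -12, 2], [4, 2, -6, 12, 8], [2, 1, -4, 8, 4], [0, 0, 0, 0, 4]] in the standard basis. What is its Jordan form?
The characteristic polynomial is det(xI - A) = (x - 4)^2(x - 2)^3, so the eigenvalues are 2 (algebraic multiplicity 3), 4 (algebraic multiplicity 2).

For λ = 2: rank(A - 2I) = 3, rank((A - 2I)^2) = 2. The eigenspace has dimension 5 - 3 = 2, so there are 2 Jordan blocks; the rank sequence gives block sizes [2, 1].

For λ = 4: rank(A - 4I) = 4, rank((A - 4I)^2) = 3. The eigenspace has dimension 5 - 4 = 1, so there is 1 Jordan block; the rank sequence gives block sizes [2].

Assembling the blocks gives the Jordan form J above.

J = [[2, 1, 0, 0, 0], [0, 2, 0, 0, 0], [0, 0, 2, 0, 0], [0, 0, 0, 4, 1], [0, 0, 0, 0, 4]]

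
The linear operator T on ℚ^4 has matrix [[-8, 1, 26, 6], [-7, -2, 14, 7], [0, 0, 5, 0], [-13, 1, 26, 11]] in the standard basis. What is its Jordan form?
The characteristic polynomial is det(xI - A) = (x - 5)^2(x + 2)^2, so the eigenvalues are -2 (algebraic multiplicity 2), 5 (algebraic multiplicity 2).

For λ = -2: rank(A + 2I) = 3, rank((A + 2I)^2) = 2. The eigenspace has dimension 4 - 3 = 1, so there is 1 Jordan block; the rank sequence gives block sizes [2].

For λ = 5: rank(A - 5I) = 2. The eigenspace has dimension 4 - 2 = 2, so there are 2 Jordan blocks; the rank sequence gives block sizes [1, 1].

Assembling the blocks gives the Jordan form J above.

J = [[-2, 1, 0, 0], [0, -2, 0, 0], [0, 0, 5, 0], [0, 0, 0, 5]]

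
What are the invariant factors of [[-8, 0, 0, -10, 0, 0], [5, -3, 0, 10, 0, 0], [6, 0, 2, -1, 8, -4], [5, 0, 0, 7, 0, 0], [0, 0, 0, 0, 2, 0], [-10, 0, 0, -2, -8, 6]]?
The Jordan structure of A has elementary divisors (x + 3), (x + 3), (x - 2)^2, (x - 2), (x - 6). Arranging the block sizes at each eigenvalue in decreasing order and taking row products gives the invariant factors.

Invariant factors (smallest first, each dividing the next): (x - 2)(x + 3), (x - 6)(x - 2)^2(x + 3).

Check: the last factor (x - 6)(x - 2)^2(x + 3) is the minimal polynomial, and the product (x - 6)(x - 2)^3(x + 3)^2 is the characteristic polynomial.

(x - 2)(x + 3), (x - 6)(x - 2)^2(x + 3)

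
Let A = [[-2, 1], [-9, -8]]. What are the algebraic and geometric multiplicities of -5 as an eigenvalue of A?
algebraic multiplicity 2, geometric multiplicity 1

The characteristic polynomial is (x + 5)^2, so the factor x + 5 appears with exponent 2: the algebraic multiplicity is 2.

rank(A + 5I) = 1, so the eigenspace has dimension 2 - 1 = 1: the geometric multiplicity is 1.

Since 1 < 2, A is not diagonalizable.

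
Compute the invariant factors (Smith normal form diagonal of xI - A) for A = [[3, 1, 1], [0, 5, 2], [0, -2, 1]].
The Jordan structure of A has elementary divisors (x - 3)^2, (x - 3). Arranging the block sizes at each eigenvalue in decreasing order and taking row products gives the invariant factors.

Invariant factors (smallest first, each dividing the next): x - 3, (x - 3)^2.

Check: the last factor (x - 3)^2 is the minimal polynomial, and the product (x - 3)^3 is the characteristic polynomial.

x - 3, (x - 3)^2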